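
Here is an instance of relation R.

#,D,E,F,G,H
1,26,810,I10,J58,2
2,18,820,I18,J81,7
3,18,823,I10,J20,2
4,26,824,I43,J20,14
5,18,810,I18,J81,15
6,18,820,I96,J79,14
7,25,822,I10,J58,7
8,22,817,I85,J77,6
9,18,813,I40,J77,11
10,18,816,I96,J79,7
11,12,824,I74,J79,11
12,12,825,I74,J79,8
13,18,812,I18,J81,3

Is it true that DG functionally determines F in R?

Yes

(D=26, G=J58): row 1 → F = I10 ✓
(D=18, G=J81): rows 2, 5, 13 → F = I18, I18, I18 ✓
(D=18, G=J20): row 3 → F = I10 ✓
(D=26, G=J20): row 4 → F = I43 ✓
(D=18, G=J79): rows 6, 10 → F = I96, I96 ✓
(D=25, G=J58): row 7 → F = I10 ✓
(D=22, G=J77): row 8 → F = I85 ✓
(D=18, G=J77): row 9 → F = I40 ✓
(D=12, G=J79): rows 11, 12 → F = I74, I74 ✓
Every DG value is associated with a single F value, so DG → F holds.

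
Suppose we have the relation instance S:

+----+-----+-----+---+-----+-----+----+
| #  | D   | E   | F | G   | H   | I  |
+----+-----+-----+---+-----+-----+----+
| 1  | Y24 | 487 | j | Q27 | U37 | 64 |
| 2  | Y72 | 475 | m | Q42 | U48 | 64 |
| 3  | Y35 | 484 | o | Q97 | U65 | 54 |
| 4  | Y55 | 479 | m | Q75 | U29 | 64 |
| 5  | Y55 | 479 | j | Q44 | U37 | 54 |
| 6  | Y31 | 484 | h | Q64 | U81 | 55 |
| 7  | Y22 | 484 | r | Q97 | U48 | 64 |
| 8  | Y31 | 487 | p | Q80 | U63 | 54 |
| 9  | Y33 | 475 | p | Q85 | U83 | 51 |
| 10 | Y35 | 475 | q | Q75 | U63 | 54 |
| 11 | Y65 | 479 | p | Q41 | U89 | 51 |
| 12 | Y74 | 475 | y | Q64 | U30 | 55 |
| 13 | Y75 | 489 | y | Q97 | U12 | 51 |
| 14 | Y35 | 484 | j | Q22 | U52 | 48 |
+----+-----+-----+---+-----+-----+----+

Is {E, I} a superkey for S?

Yes

All 14 rows have distinct {E, I} values, so {E, I} → (all attributes) holds and {E, I} is a superkey.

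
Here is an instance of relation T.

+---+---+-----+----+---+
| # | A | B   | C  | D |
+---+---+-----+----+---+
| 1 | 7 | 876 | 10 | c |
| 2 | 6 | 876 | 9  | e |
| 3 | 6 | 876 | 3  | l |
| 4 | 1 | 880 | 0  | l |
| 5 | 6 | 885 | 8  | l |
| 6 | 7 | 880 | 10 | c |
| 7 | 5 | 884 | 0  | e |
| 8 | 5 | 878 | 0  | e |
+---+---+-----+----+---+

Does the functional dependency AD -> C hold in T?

(A=7, D=c): rows 1, 6 → C = 10, 10 ✓
(A=6, D=e): row 2 → C = 9 ✓
(A=6, D=l): rows 3, 5 → C takes values {3, 8} — violation
(A=1, D=l): row 4 → C = 0 ✓
(A=5, D=e): rows 7, 8 → C = 0, 0 ✓
Two rows agree on AD but differ on C, so AD -> C does not hold.

No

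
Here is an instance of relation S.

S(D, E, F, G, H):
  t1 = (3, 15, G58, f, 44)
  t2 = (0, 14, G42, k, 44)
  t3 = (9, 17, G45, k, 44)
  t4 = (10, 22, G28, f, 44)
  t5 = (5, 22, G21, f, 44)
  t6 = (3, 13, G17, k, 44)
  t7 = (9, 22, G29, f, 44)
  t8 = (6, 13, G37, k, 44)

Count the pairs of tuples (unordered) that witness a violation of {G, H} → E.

8

(G=f, H=44): violating pairs (1,4), (1,5), (1,7) — 3 pairs.
(G=k, H=44): violating pairs (2,3), (2,6), (2,8), (3,6), (3,8) — 5 pairs.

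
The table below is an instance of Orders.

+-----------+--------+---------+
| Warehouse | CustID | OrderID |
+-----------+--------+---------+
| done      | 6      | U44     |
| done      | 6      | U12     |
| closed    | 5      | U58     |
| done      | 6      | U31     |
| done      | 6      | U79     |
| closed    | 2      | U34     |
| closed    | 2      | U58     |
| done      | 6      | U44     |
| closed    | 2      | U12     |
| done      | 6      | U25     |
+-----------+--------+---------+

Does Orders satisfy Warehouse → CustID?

No

Warehouse=done: 6 rows → CustID = 6, 6, 6, 6, 6, 6 ✓
Warehouse=closed: 4 rows → CustID takes values {5, 2} — violation
Two rows agree on Warehouse but differ on CustID, so Warehouse → CustID does not hold.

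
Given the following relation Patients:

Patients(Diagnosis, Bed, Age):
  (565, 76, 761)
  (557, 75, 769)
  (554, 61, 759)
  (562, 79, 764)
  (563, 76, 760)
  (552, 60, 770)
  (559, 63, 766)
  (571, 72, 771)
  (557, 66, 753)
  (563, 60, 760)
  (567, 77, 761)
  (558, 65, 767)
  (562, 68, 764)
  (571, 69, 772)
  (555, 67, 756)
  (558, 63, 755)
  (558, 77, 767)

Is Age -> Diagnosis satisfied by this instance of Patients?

No

Age=761: 2 rows → Diagnosis takes values {565, 567} — violation
Age=769: 1 row → Diagnosis = 557 ✓
Age=759: 1 row → Diagnosis = 554 ✓
Age=764: 2 rows → Diagnosis = 562, 562 ✓
Age=760: 2 rows → Diagnosis = 563, 563 ✓
Age=770: 1 row → Diagnosis = 552 ✓
Age=766: 1 row → Diagnosis = 559 ✓
Age=771: 1 row → Diagnosis = 571 ✓
Age=753: 1 row → Diagnosis = 557 ✓
Age=767: 2 rows → Diagnosis = 558, 558 ✓
Age=772: 1 row → Diagnosis = 571 ✓
Age=756: 1 row → Diagnosis = 555 ✓
Age=755: 1 row → Diagnosis = 558 ✓
Two rows agree on Age but differ on Diagnosis, so Age -> Diagnosis does not hold.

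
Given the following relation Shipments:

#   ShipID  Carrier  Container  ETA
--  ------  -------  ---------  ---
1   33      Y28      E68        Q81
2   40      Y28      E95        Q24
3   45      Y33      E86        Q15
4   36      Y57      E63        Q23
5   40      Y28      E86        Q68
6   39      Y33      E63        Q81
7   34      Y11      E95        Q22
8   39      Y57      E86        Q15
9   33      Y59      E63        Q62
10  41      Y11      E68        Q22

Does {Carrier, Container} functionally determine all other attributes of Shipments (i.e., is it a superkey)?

Yes

All 10 rows have distinct {Carrier, Container} values, so {Carrier, Container} → (all attributes) holds and {Carrier, Container} is a superkey.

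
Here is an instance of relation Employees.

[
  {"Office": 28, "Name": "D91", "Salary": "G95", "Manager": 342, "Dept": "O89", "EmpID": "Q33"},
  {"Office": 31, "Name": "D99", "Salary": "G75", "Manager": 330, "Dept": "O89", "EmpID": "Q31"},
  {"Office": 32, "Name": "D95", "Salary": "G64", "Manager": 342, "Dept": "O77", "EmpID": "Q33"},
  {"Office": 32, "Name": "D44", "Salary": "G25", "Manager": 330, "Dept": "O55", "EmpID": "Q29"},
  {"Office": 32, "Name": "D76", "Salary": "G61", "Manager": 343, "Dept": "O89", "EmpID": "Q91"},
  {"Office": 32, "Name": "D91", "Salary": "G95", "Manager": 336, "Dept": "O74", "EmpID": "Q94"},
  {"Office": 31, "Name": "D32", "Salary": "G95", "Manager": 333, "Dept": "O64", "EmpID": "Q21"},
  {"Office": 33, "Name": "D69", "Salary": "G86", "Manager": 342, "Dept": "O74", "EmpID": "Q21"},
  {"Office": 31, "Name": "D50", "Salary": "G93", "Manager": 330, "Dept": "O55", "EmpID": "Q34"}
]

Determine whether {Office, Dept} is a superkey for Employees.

Yes

All 9 rows have distinct {Office, Dept} values, so {Office, Dept} → (all attributes) holds and {Office, Dept} is a superkey.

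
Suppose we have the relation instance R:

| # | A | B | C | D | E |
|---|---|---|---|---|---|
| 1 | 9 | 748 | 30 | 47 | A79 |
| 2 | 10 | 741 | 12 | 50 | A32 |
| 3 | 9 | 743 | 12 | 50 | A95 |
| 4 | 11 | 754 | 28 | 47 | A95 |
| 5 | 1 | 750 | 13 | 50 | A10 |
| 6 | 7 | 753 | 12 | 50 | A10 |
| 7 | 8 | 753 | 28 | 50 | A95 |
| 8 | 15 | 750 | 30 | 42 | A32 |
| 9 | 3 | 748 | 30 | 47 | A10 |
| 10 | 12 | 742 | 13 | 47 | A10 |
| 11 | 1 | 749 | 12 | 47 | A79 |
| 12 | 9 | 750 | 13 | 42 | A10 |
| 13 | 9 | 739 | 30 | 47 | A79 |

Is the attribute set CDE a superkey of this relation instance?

No

Rows 1 and 13 have the same CDE value (C=30, D=47, E=A79) but are distinct tuples, so CDE does not determine every attribute — not a superkey.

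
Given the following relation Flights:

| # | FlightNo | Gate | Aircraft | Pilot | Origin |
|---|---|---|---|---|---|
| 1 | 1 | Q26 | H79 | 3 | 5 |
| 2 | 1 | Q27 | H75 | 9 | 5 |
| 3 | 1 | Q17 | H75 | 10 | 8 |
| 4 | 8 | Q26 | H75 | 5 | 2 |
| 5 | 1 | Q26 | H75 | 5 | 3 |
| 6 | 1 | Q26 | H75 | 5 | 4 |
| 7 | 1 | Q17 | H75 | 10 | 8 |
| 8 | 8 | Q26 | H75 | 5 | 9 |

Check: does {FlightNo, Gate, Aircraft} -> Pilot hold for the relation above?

Yes

(FlightNo=1, Gate=Q26, Aircraft=H79): row 1 → Pilot = 3 ✓
(FlightNo=1, Gate=Q27, Aircraft=H75): row 2 → Pilot = 9 ✓
(FlightNo=1, Gate=Q17, Aircraft=H75): rows 3, 7 → Pilot = 10, 10 ✓
(FlightNo=8, Gate=Q26, Aircraft=H75): rows 4, 8 → Pilot = 5, 5 ✓
(FlightNo=1, Gate=Q26, Aircraft=H75): rows 5, 6 → Pilot = 5, 5 ✓
Every {FlightNo, Gate, Aircraft} value is associated with a single Pilot value, so {FlightNo, Gate, Aircraft} -> Pilot holds.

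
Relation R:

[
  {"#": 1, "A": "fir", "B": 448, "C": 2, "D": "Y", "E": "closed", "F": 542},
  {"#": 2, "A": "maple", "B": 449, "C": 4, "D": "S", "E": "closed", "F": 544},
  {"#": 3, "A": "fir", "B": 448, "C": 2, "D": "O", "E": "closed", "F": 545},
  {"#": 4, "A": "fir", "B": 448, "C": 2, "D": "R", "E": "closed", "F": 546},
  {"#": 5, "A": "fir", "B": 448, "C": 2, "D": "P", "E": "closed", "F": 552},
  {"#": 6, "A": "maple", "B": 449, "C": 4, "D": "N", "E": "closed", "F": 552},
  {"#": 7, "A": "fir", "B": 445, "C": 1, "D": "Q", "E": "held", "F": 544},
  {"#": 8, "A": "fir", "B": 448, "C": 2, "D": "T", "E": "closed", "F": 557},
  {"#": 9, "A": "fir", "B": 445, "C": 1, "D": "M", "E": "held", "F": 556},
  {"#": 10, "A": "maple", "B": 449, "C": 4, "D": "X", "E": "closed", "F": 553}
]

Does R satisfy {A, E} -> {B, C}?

(A=fir, E=closed): rows 1, 3, 4, 5, 8 → {B,C} = (448, 2), (448, 2), (448, 2), (448, 2), (448, 2) ✓
(A=maple, E=closed): rows 2, 6, 10 → {B,C} = (449, 4), (449, 4), (449, 4) ✓
(A=fir, E=held): rows 7, 9 → {B,C} = (445, 1), (445, 1) ✓
Every {A, E} value is associated with a single {B, C} value, so {A, E} -> {B, C} holds.

Yes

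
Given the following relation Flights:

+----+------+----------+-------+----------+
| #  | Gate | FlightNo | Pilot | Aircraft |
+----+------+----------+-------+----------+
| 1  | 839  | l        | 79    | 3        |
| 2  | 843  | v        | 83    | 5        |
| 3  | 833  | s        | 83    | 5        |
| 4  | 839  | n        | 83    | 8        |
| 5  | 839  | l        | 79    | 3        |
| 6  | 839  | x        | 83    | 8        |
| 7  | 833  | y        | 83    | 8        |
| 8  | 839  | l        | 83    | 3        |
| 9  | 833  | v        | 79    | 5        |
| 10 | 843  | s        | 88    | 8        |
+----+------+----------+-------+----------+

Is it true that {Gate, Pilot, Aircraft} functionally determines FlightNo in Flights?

No

(Gate=839, Pilot=79, Aircraft=3): rows 1, 5 → FlightNo = l, l ✓
(Gate=843, Pilot=83, Aircraft=5): row 2 → FlightNo = v ✓
(Gate=833, Pilot=83, Aircraft=5): row 3 → FlightNo = s ✓
(Gate=839, Pilot=83, Aircraft=8): rows 4, 6 → FlightNo takes values {n, x} — violation
(Gate=833, Pilot=83, Aircraft=8): row 7 → FlightNo = y ✓
(Gate=839, Pilot=83, Aircraft=3): row 8 → FlightNo = l ✓
(Gate=833, Pilot=79, Aircraft=5): row 9 → FlightNo = v ✓
(Gate=843, Pilot=88, Aircraft=8): row 10 → FlightNo = s ✓
Two rows agree on {Gate, Pilot, Aircraft} but differ on FlightNo, so {Gate, Pilot, Aircraft} -> FlightNo does not hold.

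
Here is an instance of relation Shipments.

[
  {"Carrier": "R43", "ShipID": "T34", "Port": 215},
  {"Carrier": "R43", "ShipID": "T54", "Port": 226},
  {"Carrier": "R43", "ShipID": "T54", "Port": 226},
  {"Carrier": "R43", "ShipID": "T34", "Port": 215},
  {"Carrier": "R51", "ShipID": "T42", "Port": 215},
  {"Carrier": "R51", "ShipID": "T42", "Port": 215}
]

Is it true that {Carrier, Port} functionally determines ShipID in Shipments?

(Carrier=R43, Port=215): 2 rows → ShipID = T34, T34 ✓
(Carrier=R43, Port=226): 2 rows → ShipID = T54, T54 ✓
(Carrier=R51, Port=215): 2 rows → ShipID = T42, T42 ✓
Every {Carrier, Port} value is associated with a single ShipID value, so {Carrier, Port} -> ShipID holds.

Yes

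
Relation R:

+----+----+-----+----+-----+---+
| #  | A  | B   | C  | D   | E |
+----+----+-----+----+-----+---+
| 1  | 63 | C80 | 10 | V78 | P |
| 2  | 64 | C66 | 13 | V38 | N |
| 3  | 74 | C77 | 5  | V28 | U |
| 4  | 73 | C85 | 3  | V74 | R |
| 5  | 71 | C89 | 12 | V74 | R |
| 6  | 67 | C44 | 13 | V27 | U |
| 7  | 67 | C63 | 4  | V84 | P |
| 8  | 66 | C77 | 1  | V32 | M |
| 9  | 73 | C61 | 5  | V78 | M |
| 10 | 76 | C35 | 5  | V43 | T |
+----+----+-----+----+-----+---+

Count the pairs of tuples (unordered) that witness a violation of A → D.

2

A=73: violating pairs (4,9) — 1 pair.
A=67: violating pairs (6,7) — 1 pair.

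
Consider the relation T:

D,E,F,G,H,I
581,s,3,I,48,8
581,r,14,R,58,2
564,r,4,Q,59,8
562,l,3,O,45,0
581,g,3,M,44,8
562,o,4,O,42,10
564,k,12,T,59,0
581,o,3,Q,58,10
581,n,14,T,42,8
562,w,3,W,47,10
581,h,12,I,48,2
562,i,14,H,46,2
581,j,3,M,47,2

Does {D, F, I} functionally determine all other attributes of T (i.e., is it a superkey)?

No

Two distinct rows share (D=581, F=3, I=8), so {D, F, I} does not determine every attribute — not a superkey.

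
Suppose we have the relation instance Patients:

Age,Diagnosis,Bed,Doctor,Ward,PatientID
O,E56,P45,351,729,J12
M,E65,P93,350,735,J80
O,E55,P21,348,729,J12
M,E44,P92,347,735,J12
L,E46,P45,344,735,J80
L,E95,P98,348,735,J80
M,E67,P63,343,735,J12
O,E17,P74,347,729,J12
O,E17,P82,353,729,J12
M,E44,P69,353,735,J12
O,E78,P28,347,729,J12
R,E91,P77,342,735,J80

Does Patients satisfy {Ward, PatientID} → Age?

No

(Ward=729, PatientID=J12): 5 rows → Age = O, O, O, O, O ✓
(Ward=735, PatientID=J80): 4 rows → Age takes values {M, L, R} — violation
(Ward=735, PatientID=J12): 3 rows → Age = M, M, M ✓
Two rows agree on {Ward, PatientID} but differ on Age, so {Ward, PatientID} → Age does not hold.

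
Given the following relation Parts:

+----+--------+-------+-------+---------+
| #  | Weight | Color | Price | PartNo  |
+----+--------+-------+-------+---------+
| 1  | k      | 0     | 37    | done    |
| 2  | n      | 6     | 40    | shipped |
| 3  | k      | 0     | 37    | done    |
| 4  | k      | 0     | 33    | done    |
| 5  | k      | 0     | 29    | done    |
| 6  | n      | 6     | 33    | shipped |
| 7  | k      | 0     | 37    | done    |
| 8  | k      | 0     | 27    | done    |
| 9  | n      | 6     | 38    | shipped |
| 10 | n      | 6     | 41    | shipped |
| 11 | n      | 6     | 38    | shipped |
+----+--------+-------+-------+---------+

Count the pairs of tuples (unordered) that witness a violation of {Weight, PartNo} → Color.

0

(Weight=k, PartNo=done): all 6 rows agree on Color — 0 pairs.
(Weight=n, PartNo=shipped): all 5 rows agree on Color — 0 pairs.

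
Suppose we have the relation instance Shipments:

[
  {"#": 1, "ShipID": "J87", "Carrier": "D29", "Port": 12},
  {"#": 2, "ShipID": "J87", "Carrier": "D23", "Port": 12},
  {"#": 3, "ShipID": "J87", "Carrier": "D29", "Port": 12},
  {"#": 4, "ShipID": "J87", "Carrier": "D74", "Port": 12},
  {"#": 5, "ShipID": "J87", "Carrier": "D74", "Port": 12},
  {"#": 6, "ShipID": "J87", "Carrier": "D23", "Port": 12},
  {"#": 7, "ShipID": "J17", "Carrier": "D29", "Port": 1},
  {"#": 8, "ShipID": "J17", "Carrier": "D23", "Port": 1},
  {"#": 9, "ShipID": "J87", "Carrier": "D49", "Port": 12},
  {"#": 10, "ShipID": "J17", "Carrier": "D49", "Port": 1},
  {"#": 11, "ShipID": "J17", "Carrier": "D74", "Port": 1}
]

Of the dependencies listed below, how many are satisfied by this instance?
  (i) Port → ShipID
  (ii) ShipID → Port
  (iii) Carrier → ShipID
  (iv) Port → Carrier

(i) Port → ShipID: every LHS value maps to a single RHS value — holds.
(ii) ShipID → Port: every LHS value maps to a single RHS value — holds.
(iii) Carrier → ShipID: Carrier=D29: rows 1, 3, 7 → ShipID takes values {J87, J17} — violation; Carrier=D23: rows 2, 6, 8 → ShipID takes values {J87, J17} — violation; Carrier=D74: rows 4, 5, 11 → ShipID takes values {J87, J17} — violation; Carrier=D49: rows 9, 10 → ShipID takes values {J87, J17} — violation — fails.
(iv) Port → Carrier: Port=12: rows 1, 2, 3, 4, 5, 6, 9 → Carrier takes values {D29, D23, D74, D49} — violation; Port=1: rows 7, 8, 10, 11 → Carrier takes values {D29, D23, D49, D74} — violation — fails.
2 of the 4 dependencies hold.

2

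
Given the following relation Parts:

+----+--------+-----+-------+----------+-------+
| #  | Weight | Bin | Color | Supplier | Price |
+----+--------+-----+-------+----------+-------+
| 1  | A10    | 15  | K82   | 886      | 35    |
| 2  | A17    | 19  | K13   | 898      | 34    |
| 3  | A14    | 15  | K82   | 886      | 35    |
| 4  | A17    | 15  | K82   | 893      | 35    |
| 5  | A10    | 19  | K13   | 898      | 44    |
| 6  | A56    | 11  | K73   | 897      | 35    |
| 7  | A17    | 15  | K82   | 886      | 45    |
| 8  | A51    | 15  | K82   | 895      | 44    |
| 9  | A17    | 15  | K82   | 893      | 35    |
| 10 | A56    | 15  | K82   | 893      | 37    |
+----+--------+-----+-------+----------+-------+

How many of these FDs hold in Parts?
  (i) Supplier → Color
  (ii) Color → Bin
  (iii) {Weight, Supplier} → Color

(i) Supplier → Color: every LHS value maps to a single RHS value — holds.
(ii) Color → Bin: every LHS value maps to a single RHS value — holds.
(iii) {Weight, Supplier} → Color: every LHS value maps to a single RHS value — holds.
3 of the 3 dependencies hold.

3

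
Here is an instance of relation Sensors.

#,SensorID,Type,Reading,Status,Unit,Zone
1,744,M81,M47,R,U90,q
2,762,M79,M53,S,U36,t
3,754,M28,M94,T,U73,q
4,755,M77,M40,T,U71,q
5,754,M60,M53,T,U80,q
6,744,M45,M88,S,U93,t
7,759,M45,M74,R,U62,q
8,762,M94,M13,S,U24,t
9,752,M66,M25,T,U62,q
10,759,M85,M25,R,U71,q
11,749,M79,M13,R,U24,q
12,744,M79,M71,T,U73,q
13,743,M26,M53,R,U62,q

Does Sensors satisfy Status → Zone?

Status=R: rows 1, 7, 10, 11, 13 → Zone = q, q, q, q, q ✓
Status=S: rows 2, 6, 8 → Zone = t, t, t ✓
Status=T: rows 3, 4, 5, 9, 12 → Zone = q, q, q, q, q ✓
Every Status value is associated with a single Zone value, so Status → Zone holds.

Yes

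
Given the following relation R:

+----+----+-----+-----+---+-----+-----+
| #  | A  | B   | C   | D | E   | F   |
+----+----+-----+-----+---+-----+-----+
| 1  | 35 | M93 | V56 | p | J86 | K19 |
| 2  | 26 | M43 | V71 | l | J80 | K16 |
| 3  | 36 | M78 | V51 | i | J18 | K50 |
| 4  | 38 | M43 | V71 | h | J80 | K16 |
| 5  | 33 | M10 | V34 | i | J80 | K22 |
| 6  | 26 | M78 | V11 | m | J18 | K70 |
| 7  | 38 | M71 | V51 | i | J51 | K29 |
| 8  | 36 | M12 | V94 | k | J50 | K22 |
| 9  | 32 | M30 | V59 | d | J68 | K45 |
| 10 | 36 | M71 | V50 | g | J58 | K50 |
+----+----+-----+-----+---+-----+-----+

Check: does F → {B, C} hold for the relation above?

No

F=K19: row 1 → {B,C} = (M93, V56) ✓
F=K16: rows 2, 4 → {B,C} = (M43, V71), (M43, V71) ✓
F=K50: rows 3, 10 → {B,C} takes values {(M78, V51), (M71, V50)} — violation
F=K22: rows 5, 8 → {B,C} takes values {(M10, V34), (M12, V94)} — violation
F=K70: row 6 → {B,C} = (M78, V11) ✓
F=K29: row 7 → {B,C} = (M71, V51) ✓
F=K45: row 9 → {B,C} = (M30, V59) ✓
Two rows agree on F but differ on {B, C}, so F → {B, C} does not hold.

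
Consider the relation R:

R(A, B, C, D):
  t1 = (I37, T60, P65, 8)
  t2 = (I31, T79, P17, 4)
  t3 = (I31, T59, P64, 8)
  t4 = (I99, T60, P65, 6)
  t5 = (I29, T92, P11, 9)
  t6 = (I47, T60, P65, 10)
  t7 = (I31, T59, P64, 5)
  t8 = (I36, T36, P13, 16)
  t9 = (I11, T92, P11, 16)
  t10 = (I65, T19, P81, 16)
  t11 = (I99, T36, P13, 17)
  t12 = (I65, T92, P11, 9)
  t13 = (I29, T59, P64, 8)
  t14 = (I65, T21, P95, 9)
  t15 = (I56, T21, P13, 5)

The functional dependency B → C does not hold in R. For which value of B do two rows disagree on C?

B=T60: rows 1, 4, 6 → C = P65, P65, P65 ✓
B=T79: row 2 → C = P17 ✓
B=T59: rows 3, 7, 13 → C = P64, P64, P64 ✓
B=T92: rows 5, 9, 12 → C = P11, P11, P11 ✓
B=T36: rows 8, 11 → C = P13, P13 ✓
B=T19: row 10 → C = P81 ✓
B=T21: rows 14, 15 → C takes values {P95, P13} — violation
The only B value with inconsistent C is B=T21.

T21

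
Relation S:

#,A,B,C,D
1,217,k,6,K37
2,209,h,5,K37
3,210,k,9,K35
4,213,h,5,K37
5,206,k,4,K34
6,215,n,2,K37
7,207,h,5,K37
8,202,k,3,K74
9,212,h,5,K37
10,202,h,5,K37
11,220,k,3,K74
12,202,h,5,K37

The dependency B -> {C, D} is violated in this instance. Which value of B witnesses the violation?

B=k: rows 1, 3, 5, 8, 11 → {C,D} takes values {(6, K37), (9, K35), (4, K34), (3, K74)} — violation
B=h: rows 2, 4, 7, 9, 10, 12 → {C,D} = (5, K37), (5, K37), (5, K37), (5, K37), (5, K37), (5, K37) ✓
B=n: row 6 → {C,D} = (2, K37) ✓
The only B value with inconsistent RHS is B=k.

k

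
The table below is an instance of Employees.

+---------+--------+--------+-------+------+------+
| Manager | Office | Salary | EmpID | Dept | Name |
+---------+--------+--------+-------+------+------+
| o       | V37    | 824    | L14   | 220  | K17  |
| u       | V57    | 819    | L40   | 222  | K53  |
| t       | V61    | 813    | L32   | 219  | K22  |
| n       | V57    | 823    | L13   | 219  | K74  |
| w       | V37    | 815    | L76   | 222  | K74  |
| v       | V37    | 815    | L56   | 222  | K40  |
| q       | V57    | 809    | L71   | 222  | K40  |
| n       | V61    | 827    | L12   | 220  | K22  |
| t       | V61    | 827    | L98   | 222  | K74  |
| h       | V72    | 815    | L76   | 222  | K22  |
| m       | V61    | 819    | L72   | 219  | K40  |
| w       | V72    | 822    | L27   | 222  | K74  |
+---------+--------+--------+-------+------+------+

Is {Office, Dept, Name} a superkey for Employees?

All 12 rows have distinct {Office, Dept, Name} values, so {Office, Dept, Name} → (all attributes) holds and {Office, Dept, Name} is a superkey.

Yes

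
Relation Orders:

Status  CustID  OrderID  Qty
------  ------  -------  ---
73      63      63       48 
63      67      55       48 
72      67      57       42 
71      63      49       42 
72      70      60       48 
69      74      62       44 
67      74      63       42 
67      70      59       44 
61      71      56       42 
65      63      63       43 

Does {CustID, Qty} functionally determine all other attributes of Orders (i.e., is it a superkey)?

Yes

All 10 rows have distinct {CustID, Qty} values, so {CustID, Qty} → (all attributes) holds and {CustID, Qty} is a superkey.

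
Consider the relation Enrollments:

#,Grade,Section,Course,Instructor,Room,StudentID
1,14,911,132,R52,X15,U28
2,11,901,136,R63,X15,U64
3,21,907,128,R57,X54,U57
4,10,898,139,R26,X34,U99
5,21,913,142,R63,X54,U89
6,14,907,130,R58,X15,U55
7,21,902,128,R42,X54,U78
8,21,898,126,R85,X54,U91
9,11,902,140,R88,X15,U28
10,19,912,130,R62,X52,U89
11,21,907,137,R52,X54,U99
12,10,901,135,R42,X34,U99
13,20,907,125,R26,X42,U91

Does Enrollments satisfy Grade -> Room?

Grade=14: rows 1, 6 → Room = X15, X15 ✓
Grade=11: rows 2, 9 → Room = X15, X15 ✓
Grade=21: rows 3, 5, 7, 8, 11 → Room = X54, X54, X54, X54, X54 ✓
Grade=10: rows 4, 12 → Room = X34, X34 ✓
Grade=19: row 10 → Room = X52 ✓
Grade=20: row 13 → Room = X42 ✓
Every Grade value is associated with a single Room value, so Grade -> Room holds.

Yes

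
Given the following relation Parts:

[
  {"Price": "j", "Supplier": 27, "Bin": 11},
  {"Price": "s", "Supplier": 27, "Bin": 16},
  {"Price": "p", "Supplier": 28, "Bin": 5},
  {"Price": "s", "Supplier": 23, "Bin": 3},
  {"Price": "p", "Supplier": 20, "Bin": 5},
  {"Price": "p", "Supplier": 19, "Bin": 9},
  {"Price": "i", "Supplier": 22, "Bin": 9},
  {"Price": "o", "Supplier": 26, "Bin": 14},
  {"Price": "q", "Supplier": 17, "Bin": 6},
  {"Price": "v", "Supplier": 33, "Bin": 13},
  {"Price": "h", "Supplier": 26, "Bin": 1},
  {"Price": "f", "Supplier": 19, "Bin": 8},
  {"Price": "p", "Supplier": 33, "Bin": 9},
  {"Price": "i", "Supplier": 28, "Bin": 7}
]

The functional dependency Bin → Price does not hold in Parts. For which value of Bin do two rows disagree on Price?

9

Bin=11: 1 row → Price = j ✓
Bin=16: 1 row → Price = s ✓
Bin=5: 2 rows → Price = p, p ✓
Bin=3: 1 row → Price = s ✓
Bin=9: 3 rows → Price takes values {p, i} — violation
Bin=14: 1 row → Price = o ✓
Bin=6: 1 row → Price = q ✓
Bin=13: 1 row → Price = v ✓
Bin=1: 1 row → Price = h ✓
Bin=8: 1 row → Price = f ✓
Bin=7: 1 row → Price = i ✓
The only Bin value with inconsistent Price is Bin=9.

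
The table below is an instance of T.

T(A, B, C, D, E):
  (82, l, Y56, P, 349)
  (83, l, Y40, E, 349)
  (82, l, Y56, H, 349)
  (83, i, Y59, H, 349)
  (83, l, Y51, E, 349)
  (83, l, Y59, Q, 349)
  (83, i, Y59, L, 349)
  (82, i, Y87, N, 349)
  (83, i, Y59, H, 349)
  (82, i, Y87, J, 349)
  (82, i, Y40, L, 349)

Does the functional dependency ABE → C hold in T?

(A=82, B=l, E=349): 2 rows → C = Y56, Y56 ✓
(A=83, B=l, E=349): 3 rows → C takes values {Y40, Y51, Y59} — violation
(A=83, B=i, E=349): 3 rows → C = Y59, Y59, Y59 ✓
(A=82, B=i, E=349): 3 rows → C takes values {Y87, Y40} — violation
Two rows agree on ABE but differ on C, so ABE → C does not hold.

No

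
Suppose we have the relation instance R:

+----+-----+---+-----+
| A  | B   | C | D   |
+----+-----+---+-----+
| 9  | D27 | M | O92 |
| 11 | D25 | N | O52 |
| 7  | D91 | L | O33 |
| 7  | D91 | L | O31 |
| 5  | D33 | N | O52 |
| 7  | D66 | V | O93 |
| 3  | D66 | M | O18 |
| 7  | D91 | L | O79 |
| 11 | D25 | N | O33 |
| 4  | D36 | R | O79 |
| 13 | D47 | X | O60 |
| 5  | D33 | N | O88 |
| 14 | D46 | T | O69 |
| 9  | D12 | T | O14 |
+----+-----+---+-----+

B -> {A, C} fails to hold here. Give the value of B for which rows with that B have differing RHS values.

B=D27: 1 row → {A,C} = (9, M) ✓
B=D25: 2 rows → {A,C} = (11, N), (11, N) ✓
B=D91: 3 rows → {A,C} = (7, L), (7, L), (7, L) ✓
B=D33: 2 rows → {A,C} = (5, N), (5, N) ✓
B=D66: 2 rows → {A,C} takes values {(7, V), (3, M)} — violation
B=D36: 1 row → {A,C} = (4, R) ✓
B=D47: 1 row → {A,C} = (13, X) ✓
B=D46: 1 row → {A,C} = (14, T) ✓
B=D12: 1 row → {A,C} = (9, T) ✓
The only B value with inconsistent RHS is B=D66.

D66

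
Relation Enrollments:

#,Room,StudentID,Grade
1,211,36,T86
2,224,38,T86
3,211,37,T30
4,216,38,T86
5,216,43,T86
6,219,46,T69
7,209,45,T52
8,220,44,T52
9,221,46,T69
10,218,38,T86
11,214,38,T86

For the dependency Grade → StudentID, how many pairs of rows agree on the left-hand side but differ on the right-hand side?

10

Grade=T86: violating pairs (1,2), (1,4), (1,5), (1,10), (1,11), (2,5), (4,5), (5,10), (5,11) — 9 pairs.
Grade=T69: all 2 rows agree on StudentID — 0 pairs.
Grade=T52: violating pairs (7,8) — 1 pair.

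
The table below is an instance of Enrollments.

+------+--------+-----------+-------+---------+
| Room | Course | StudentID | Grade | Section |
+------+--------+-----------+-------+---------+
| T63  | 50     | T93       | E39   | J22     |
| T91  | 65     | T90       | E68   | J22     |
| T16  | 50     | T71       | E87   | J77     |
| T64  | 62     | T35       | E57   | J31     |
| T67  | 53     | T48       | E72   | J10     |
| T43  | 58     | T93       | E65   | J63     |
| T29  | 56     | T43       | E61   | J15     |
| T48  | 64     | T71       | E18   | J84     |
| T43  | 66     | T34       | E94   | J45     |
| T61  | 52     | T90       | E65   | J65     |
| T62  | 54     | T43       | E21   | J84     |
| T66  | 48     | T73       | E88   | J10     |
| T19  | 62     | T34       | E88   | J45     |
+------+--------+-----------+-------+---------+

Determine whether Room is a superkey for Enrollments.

Two distinct rows share Room=T43, so Room does not determine every attribute — not a superkey.

No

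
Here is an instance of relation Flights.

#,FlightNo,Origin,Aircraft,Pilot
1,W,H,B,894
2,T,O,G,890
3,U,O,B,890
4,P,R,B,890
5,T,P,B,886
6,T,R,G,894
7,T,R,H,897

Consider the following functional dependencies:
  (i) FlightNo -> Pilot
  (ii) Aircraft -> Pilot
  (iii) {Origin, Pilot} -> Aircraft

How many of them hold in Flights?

0

(i) FlightNo -> Pilot: FlightNo=T: rows 2, 5, 6, 7 → Pilot takes values {890, 886, 894, 897} — violation — fails.
(ii) Aircraft -> Pilot: Aircraft=B: rows 1, 3, 4, 5 → Pilot takes values {894, 890, 886} — violation; Aircraft=G: rows 2, 6 → Pilot takes values {890, 894} — violation — fails.
(iii) {Origin, Pilot} -> Aircraft: (Origin=O, Pilot=890): rows 2, 3 → Aircraft takes values {G, B} — violation — fails.
None of the 3 dependencies hold.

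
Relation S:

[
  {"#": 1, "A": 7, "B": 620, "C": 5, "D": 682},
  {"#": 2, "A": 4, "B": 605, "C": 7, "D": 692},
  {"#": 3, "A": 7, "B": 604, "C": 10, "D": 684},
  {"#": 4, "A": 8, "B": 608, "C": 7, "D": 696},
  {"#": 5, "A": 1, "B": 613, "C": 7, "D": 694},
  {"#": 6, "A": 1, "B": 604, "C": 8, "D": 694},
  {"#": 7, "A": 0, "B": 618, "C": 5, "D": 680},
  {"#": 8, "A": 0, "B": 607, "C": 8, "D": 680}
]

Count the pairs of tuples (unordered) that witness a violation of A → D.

1

A=7: violating pairs (1,3) — 1 pair.
A=1: all 2 rows agree on D — 0 pairs.
A=0: all 2 rows agree on D — 0 pairs.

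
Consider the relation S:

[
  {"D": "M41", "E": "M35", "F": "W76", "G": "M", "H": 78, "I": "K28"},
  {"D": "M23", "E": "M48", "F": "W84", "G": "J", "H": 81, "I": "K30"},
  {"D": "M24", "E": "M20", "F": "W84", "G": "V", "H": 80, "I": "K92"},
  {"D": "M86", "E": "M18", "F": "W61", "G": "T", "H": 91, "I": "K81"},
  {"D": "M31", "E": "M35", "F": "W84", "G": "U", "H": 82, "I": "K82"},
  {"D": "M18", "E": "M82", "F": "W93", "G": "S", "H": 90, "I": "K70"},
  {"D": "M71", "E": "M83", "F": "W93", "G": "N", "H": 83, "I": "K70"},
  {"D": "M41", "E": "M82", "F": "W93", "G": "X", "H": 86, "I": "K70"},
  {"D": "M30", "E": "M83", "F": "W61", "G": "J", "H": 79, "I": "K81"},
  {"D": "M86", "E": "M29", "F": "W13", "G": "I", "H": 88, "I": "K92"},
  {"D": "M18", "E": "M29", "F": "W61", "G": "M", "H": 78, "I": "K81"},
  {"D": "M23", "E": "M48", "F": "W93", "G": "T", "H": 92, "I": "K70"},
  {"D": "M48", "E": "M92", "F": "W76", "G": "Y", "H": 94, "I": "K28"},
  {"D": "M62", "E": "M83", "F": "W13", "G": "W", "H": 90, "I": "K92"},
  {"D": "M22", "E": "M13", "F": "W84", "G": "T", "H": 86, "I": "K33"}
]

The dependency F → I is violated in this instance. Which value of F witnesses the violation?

F=W76: 2 rows → I = K28, K28 ✓
F=W84: 4 rows → I takes values {K30, K92, K82, K33} — violation
F=W61: 3 rows → I = K81, K81, K81 ✓
F=W93: 4 rows → I = K70, K70, K70, K70 ✓
F=W13: 2 rows → I = K92, K92 ✓
The only F value with inconsistent I is F=W84.

W84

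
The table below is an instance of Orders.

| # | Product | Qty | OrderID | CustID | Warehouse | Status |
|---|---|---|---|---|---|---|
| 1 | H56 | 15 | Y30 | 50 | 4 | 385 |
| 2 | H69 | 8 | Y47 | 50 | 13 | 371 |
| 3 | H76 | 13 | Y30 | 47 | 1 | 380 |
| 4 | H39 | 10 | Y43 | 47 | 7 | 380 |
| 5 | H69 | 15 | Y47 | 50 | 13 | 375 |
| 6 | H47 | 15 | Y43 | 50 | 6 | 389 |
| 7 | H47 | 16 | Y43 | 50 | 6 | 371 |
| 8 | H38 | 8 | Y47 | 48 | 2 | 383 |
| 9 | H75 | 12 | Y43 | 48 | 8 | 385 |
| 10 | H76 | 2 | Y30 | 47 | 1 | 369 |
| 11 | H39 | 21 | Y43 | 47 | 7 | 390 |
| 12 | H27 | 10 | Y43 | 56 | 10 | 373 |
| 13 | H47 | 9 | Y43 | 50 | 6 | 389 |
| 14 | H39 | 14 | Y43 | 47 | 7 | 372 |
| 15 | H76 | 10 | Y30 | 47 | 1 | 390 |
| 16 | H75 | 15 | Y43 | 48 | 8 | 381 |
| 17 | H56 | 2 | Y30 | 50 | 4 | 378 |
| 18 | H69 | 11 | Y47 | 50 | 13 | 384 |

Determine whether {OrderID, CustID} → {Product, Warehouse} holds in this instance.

Yes

(OrderID=Y30, CustID=50): rows 1, 17 → {Product,Warehouse} = (H56, 4), (H56, 4) ✓
(OrderID=Y47, CustID=50): rows 2, 5, 18 → {Product,Warehouse} = (H69, 13), (H69, 13), (H69, 13) ✓
(OrderID=Y30, CustID=47): rows 3, 10, 15 → {Product,Warehouse} = (H76, 1), (H76, 1), (H76, 1) ✓
(OrderID=Y43, CustID=47): rows 4, 11, 14 → {Product,Warehouse} = (H39, 7), (H39, 7), (H39, 7) ✓
(OrderID=Y43, CustID=50): rows 6, 7, 13 → {Product,Warehouse} = (H47, 6), (H47, 6), (H47, 6) ✓
(OrderID=Y47, CustID=48): row 8 → {Product,Warehouse} = (H38, 2) ✓
(OrderID=Y43, CustID=48): rows 9, 16 → {Product,Warehouse} = (H75, 8), (H75, 8) ✓
(OrderID=Y43, CustID=56): row 12 → {Product,Warehouse} = (H27, 10) ✓
Every {OrderID, CustID} value is associated with a single {Product, Warehouse} value, so {OrderID, CustID} → {Product, Warehouse} holds.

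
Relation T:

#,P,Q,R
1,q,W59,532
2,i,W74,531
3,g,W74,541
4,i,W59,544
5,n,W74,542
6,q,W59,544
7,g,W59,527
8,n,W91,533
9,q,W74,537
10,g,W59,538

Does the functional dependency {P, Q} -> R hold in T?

No

(P=q, Q=W59): rows 1, 6 → R takes values {532, 544} — violation
(P=i, Q=W74): row 2 → R = 531 ✓
(P=g, Q=W74): row 3 → R = 541 ✓
(P=i, Q=W59): row 4 → R = 544 ✓
(P=n, Q=W74): row 5 → R = 542 ✓
(P=g, Q=W59): rows 7, 10 → R takes values {527, 538} — violation
(P=n, Q=W91): row 8 → R = 533 ✓
(P=q, Q=W74): row 9 → R = 537 ✓
Two rows agree on {P, Q} but differ on R, so {P, Q} -> R does not hold.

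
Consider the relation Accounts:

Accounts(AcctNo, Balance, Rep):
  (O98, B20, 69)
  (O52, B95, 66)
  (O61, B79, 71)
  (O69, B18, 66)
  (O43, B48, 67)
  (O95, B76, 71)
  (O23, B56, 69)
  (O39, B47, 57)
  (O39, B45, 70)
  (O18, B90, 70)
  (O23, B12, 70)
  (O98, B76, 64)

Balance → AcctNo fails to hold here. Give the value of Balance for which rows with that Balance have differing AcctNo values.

Balance=B20: 1 row → AcctNo = O98 ✓
Balance=B95: 1 row → AcctNo = O52 ✓
Balance=B79: 1 row → AcctNo = O61 ✓
Balance=B18: 1 row → AcctNo = O69 ✓
Balance=B48: 1 row → AcctNo = O43 ✓
Balance=B76: 2 rows → AcctNo takes values {O95, O98} — violation
Balance=B56: 1 row → AcctNo = O23 ✓
Balance=B47: 1 row → AcctNo = O39 ✓
Balance=B45: 1 row → AcctNo = O39 ✓
Balance=B90: 1 row → AcctNo = O18 ✓
Balance=B12: 1 row → AcctNo = O23 ✓
The only Balance value with inconsistent AcctNo is Balance=B76.

B76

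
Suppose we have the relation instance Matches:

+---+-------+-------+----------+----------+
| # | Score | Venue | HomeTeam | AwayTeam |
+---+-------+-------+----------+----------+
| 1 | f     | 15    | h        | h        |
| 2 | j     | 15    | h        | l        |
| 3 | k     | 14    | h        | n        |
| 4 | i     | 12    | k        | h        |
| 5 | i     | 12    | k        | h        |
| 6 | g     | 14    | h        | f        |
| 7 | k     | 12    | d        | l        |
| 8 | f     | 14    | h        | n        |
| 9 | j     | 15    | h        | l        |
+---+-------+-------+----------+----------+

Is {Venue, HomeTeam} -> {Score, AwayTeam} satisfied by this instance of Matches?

(Venue=15, HomeTeam=h): rows 1, 2, 9 → {Score,AwayTeam} takes values {(f, h), (j, l)} — violation
(Venue=14, HomeTeam=h): rows 3, 6, 8 → {Score,AwayTeam} takes values {(k, n), (g, f), (f, n)} — violation
(Venue=12, HomeTeam=k): rows 4, 5 → {Score,AwayTeam} = (i, h), (i, h) ✓
(Venue=12, HomeTeam=d): row 7 → {Score,AwayTeam} = (k, l) ✓
Two rows agree on {Venue, HomeTeam} but differ on {Score, AwayTeam}, so {Venue, HomeTeam} -> {Score, AwayTeam} does not hold.

No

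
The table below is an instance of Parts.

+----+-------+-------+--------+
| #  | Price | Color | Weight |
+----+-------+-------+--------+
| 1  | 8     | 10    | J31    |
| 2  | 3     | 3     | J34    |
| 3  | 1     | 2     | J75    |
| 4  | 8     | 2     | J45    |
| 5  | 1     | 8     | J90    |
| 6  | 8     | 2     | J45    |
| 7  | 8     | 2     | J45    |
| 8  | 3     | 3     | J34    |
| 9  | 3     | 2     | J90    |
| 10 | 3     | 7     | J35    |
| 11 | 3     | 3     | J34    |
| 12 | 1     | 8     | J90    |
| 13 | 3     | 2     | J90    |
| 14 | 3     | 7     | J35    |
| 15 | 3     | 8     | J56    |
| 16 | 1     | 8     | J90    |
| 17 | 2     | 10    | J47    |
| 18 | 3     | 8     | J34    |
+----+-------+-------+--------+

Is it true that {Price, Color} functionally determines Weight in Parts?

No

(Price=8, Color=10): row 1 → Weight = J31 ✓
(Price=3, Color=3): rows 2, 8, 11 → Weight = J34, J34, J34 ✓
(Price=1, Color=2): row 3 → Weight = J75 ✓
(Price=8, Color=2): rows 4, 6, 7 → Weight = J45, J45, J45 ✓
(Price=1, Color=8): rows 5, 12, 16 → Weight = J90, J90, J90 ✓
(Price=3, Color=2): rows 9, 13 → Weight = J90, J90 ✓
(Price=3, Color=7): rows 10, 14 → Weight = J35, J35 ✓
(Price=3, Color=8): rows 15, 18 → Weight takes values {J56, J34} — violation
(Price=2, Color=10): row 17 → Weight = J47 ✓
Two rows agree on {Price, Color} but differ on Weight, so {Price, Color} -> Weight does not hold.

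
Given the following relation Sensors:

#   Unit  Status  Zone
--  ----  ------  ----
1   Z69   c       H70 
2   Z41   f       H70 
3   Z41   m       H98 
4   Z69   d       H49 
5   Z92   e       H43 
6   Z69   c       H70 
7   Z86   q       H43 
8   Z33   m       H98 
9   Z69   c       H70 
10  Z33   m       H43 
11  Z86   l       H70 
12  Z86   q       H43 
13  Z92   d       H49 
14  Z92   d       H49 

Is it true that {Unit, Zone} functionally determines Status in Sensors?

Yes

(Unit=Z69, Zone=H70): rows 1, 6, 9 → Status = c, c, c ✓
(Unit=Z41, Zone=H70): row 2 → Status = f ✓
(Unit=Z41, Zone=H98): row 3 → Status = m ✓
(Unit=Z69, Zone=H49): row 4 → Status = d ✓
(Unit=Z92, Zone=H43): row 5 → Status = e ✓
(Unit=Z86, Zone=H43): rows 7, 12 → Status = q, q ✓
(Unit=Z33, Zone=H98): row 8 → Status = m ✓
(Unit=Z33, Zone=H43): row 10 → Status = m ✓
(Unit=Z86, Zone=H70): row 11 → Status = l ✓
(Unit=Z92, Zone=H49): rows 13, 14 → Status = d, d ✓
Every {Unit, Zone} value is associated with a single Status value, so {Unit, Zone} → Status holds.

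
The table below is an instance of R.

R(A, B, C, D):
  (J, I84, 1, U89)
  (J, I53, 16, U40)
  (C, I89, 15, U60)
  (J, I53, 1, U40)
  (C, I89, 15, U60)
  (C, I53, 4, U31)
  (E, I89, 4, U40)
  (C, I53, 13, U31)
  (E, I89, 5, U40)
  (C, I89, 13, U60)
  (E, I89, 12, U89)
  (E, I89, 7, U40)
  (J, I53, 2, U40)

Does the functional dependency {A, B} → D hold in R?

No

(A=J, B=I84): 1 row → D = U89 ✓
(A=J, B=I53): 3 rows → D = U40, U40, U40 ✓
(A=C, B=I89): 3 rows → D = U60, U60, U60 ✓
(A=C, B=I53): 2 rows → D = U31, U31 ✓
(A=E, B=I89): 4 rows → D takes values {U40, U89} — violation
Two rows agree on {A, B} but differ on D, so {A, B} → D does not hold.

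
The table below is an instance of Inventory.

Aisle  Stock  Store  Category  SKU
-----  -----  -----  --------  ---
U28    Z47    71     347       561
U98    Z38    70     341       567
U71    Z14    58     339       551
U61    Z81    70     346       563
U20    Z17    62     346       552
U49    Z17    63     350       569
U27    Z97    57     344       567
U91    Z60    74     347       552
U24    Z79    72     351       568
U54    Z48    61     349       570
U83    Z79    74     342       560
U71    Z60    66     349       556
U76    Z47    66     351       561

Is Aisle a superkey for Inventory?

No

Two distinct rows share Aisle=U71, so Aisle does not determine every attribute — not a superkey.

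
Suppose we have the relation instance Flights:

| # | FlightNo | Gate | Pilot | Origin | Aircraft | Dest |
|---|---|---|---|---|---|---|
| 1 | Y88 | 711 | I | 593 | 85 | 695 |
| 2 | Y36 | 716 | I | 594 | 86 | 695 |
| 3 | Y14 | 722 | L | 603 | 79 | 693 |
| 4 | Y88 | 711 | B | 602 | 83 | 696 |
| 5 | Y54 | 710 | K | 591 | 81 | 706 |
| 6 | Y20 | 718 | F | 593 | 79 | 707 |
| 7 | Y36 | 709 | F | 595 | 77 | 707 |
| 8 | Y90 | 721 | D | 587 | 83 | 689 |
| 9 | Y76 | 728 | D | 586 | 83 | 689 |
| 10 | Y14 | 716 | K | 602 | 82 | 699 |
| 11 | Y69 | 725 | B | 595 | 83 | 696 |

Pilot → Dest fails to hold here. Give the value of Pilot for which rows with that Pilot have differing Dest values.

Pilot=I: rows 1, 2 → Dest = 695, 695 ✓
Pilot=L: row 3 → Dest = 693 ✓
Pilot=B: rows 4, 11 → Dest = 696, 696 ✓
Pilot=K: rows 5, 10 → Dest takes values {706, 699} — violation
Pilot=F: rows 6, 7 → Dest = 707, 707 ✓
Pilot=D: rows 8, 9 → Dest = 689, 689 ✓
The only Pilot value with inconsistent Dest is Pilot=K.

K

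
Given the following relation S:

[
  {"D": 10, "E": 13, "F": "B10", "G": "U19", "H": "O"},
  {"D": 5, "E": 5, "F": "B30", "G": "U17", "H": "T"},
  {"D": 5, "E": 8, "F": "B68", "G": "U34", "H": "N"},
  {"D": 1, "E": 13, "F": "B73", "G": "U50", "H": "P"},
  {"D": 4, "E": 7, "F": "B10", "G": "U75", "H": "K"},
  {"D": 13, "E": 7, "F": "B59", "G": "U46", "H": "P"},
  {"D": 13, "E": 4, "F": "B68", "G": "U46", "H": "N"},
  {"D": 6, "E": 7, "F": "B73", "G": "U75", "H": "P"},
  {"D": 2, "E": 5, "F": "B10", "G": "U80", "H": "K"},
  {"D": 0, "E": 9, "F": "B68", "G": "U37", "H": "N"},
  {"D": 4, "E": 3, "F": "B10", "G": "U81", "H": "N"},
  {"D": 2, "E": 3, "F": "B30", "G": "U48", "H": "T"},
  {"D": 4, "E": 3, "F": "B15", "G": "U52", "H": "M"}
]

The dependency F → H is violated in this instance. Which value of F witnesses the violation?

B10

F=B10: 4 rows → H takes values {O, K, N} — violation
F=B30: 2 rows → H = T, T ✓
F=B68: 3 rows → H = N, N, N ✓
F=B73: 2 rows → H = P, P ✓
F=B59: 1 row → H = P ✓
F=B15: 1 row → H = M ✓
The only F value with inconsistent H is F=B10.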